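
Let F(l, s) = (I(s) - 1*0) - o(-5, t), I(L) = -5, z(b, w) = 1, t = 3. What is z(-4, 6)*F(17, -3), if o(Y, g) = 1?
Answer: -6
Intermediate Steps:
F(l, s) = -6 (F(l, s) = (-5 - 1*0) - 1*1 = (-5 + 0) - 1 = -5 - 1 = -6)
z(-4, 6)*F(17, -3) = 1*(-6) = -6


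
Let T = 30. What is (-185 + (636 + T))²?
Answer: 231361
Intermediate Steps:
(-185 + (636 + T))² = (-185 + (636 + 30))² = (-185 + 666)² = 481² = 231361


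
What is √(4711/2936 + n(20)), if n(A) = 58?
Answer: √128449266/1468 ≈ 7.7204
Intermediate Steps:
√(4711/2936 + n(20)) = √(4711/2936 + 58) = √(174999/2936) = √128449266/1468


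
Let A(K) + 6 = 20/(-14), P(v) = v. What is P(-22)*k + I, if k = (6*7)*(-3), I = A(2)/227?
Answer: 4404656/1589 ≈ 2772.0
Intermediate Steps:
A(K) = -52/7 (A(K) = -6 + 20/(-14) = -6 + 20*(-1/14) = -6 - 10/7 = -52/7)
I = -52/1589 (I = -52/7/227 = -52/7*1/227 = -52/1589 ≈ -0.032725)
k = -126 (k = 42*(-3) = -126)
P(-22)*k + I = -22*(-126) - 52/1589 = 2772 - 52/1589 = 4404656/1589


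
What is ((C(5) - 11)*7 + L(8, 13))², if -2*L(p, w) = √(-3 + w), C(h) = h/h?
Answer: (140 + √10)²/4 ≈ 5123.9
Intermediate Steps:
C(h) = 1
L(p, w) = -√(-3 + w)/2
((C(5) - 11)*7 + L(8, 13))² = ((1 - 11)*7 - √(-3 + 13)/2)² = (-10*7 - √10/2)² = (-70 - √10/2)²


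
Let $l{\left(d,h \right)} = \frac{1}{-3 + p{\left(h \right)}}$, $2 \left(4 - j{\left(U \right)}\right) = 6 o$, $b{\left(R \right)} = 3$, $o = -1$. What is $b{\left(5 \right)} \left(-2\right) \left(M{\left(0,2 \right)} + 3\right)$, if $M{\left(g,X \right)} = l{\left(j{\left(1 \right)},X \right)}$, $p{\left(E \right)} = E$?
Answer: $-12$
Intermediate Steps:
$j{\left(U \right)} = 7$ ($j{\left(U \right)} = 4 - \frac{6 \left(-1\right)}{2} = 4 - -3 = 4 + 3 = 7$)
$l{\left(d,h \right)} = \frac{1}{-3 + h}$
$M{\left(g,X \right)} = \frac{1}{-3 + X}$
$b{\left(5 \right)} \left(-2\right) \left(M{\left(0,2 \right)} + 3\right) = 3 \left(-2\right) \left(\frac{1}{-3 + 2} + 3\right) = - 6 \left(\frac{1}{-1} + 3\right) = - 6 \left(-1 + 3\right) = \left(-6\right) 2 = -12$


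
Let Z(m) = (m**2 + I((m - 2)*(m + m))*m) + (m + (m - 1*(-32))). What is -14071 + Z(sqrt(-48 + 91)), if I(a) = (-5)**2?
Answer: -13996 + 27*sqrt(43) ≈ -13819.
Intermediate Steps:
I(a) = 25
Z(m) = 32 + m**2 + 27*m (Z(m) = (m**2 + 25*m) + (m + (m - 1*(-32))) = (m**2 + 25*m) + (m + (m + 32)) = (m**2 + 25*m) + (m + (32 + m)) = (m**2 + 25*m) + (32 + 2*m) = 32 + m**2 + 27*m)
-14071 + Z(sqrt(-48 + 91)) = -14071 + (32 + (sqrt(-48 + 91))**2 + 27*sqrt(-48 + 91)) = -14071 + (32 + (sqrt(43))**2 + 27*sqrt(43)) = -14071 + (32 + 43 + 27*sqrt(43)) = -14071 + (75 + 27*sqrt(43)) = -13996 + 27*sqrt(43)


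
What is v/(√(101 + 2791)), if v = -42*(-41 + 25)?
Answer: 112*√723/241 ≈ 12.496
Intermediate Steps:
v = 672 (v = -42*(-16) = 672)
v/(√(101 + 2791)) = 672/(√(101 + 2791)) = 672/(√2892) = 672/((2*√723)) = 672*(√723/1446) = 112*√723/241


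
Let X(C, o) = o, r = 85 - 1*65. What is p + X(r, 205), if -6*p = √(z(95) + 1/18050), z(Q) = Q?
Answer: 205 - √3429502/1140 ≈ 203.38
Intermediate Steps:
r = 20 (r = 85 - 65 = 20)
p = -√3429502/1140 (p = -√(95 + 1/18050)/6 = -√3429502/1140 ≈ -1.6245)
p + X(r, 205) = -√3429502/1140 + 205 = 205 - √3429502/1140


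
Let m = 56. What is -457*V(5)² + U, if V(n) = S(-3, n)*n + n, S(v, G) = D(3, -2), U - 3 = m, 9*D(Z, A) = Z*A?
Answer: -10894/9 ≈ -1210.4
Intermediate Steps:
D(Z, A) = A*Z/9 (D(Z, A) = (Z*A)/9 = (A*Z)/9 = A*Z/9)
U = 59 (U = 3 + 56 = 59)
S(v, G) = -⅔ (S(v, G) = (⅑)*(-2)*3 = -⅔)
V(n) = n/3 (V(n) = -2*n/3 + n = n/3)
-457*V(5)² + U = -457*((⅓)*5)² + 59 = -457*(5/3)² + 59 = -457*25/9 + 59 = -11425/9 + 59 = -10894/9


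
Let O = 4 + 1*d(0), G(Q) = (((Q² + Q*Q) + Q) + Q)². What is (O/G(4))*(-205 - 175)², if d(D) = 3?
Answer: 2527/4 ≈ 631.75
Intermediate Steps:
G(Q) = (2*Q + 2*Q²)² (G(Q) = (((Q² + Q²) + Q) + Q)² = ((2*Q² + Q) + Q)² = ((Q + 2*Q²) + Q)² = (2*Q + 2*Q²)²)
O = 7 (O = 4 + 1*3 = 4 + 3 = 7)
(O/G(4))*(-205 - 175)² = (7/((4*4²*(1 + 4)²)))*(-205 - 175)² = (7/((4*16*5²)))*(-380)² = (7/((4*16*25)))*144400 = (7/1600)*144400 = 2527/4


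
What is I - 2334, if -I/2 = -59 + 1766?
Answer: -5748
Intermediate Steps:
I = -3414 (I = -2*(-59 + 1766) = -2*1707 = -3414)
I - 2334 = -3414 - 2334 = -5748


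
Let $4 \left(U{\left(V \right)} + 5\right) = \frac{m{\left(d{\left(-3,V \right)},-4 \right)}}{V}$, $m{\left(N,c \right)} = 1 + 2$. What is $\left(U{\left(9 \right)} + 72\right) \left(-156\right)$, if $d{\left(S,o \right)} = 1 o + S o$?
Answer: $-10465$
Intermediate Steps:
$d{\left(S,o \right)} = o + S o$
$m{\left(N,c \right)} = 3$
$U{\left(V \right)} = -5 + \frac{3}{4 V}$ ($U{\left(V \right)} = -5 + \frac{3 \frac{1}{V}}{4} = -5 + \frac{3}{4 V}$)
$\left(U{\left(9 \right)} + 72\right) \left(-156\right) = \left(\left(-5 + \frac{3}{4 \cdot 9}\right) + 72\right) \left(-156\right) = \left(\left(-5 + \frac{3}{4} \cdot \frac{1}{9}\right) + 72\right) \left(-156\right) = \left(\left(-5 + \frac{1}{12}\right) + 72\right) \left(-156\right) = \left(- \frac{59}{12} + 72\right) \left(-156\right) = \frac{805}{12} \left(-156\right) = -10465$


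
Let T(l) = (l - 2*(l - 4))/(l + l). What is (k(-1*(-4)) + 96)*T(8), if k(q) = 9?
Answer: 0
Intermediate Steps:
T(l) = (8 - l)/(2*l) (T(l) = (l - 2*(-4 + l))/((2*l)) = (l + (8 - 2*l))*(1/(2*l)) = (8 - l)*(1/(2*l)) = (8 - l)/(2*l))
(k(-1*(-4)) + 96)*T(8) = (9 + 96)*((½)*(8 - 1*8)/8) = 105*((½)*(⅛)*(8 - 8)) = 105*((½)*(⅛)*0) = 105*0 = 0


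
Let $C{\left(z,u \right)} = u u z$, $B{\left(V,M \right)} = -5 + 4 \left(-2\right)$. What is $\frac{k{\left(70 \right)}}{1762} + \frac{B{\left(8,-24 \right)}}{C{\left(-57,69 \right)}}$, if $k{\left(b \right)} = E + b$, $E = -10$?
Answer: $\frac{8152763}{239083137} \approx 0.0341$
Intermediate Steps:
$B{\left(V,M \right)} = -13$ ($B{\left(V,M \right)} = -5 - 8 = -13$)
$C{\left(z,u \right)} = z u^{2}$ ($C{\left(z,u \right)} = u^{2} z = z u^{2}$)
$k{\left(b \right)} = -10 + b$
$\frac{k{\left(70 \right)}}{1762} + \frac{B{\left(8,-24 \right)}}{C{\left(-57,69 \right)}} = \frac{-10 + 70}{1762} - \frac{13}{\left(-57\right) 69^{2}} = 60 \cdot \frac{1}{1762} - \frac{13}{\left(-57\right) 4761} = \frac{30}{881} - \frac{13}{-271377} = \frac{30}{881} - - \frac{13}{271377} = \frac{30}{881} + \frac{13}{271377} = \frac{8152763}{239083137}$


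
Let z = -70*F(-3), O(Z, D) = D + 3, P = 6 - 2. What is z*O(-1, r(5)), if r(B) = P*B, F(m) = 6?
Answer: -9660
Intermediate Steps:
P = 4
r(B) = 4*B
O(Z, D) = 3 + D
z = -420 (z = -70*6 = -420)
z*O(-1, r(5)) = -420*(3 + 4*5) = -420*(3 + 20) = -420*23 = -9660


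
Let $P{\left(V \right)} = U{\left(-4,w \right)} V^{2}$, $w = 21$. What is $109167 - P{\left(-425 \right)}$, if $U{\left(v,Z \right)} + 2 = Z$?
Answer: $-3322708$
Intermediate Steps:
$U{\left(v,Z \right)} = -2 + Z$
$P{\left(V \right)} = 19 V^{2}$ ($P{\left(V \right)} = \left(-2 + 21\right) V^{2} = 19 V^{2}$)
$109167 - P{\left(-425 \right)} = 109167 - 19 \left(-425\right)^{2} = 109167 - 19 \cdot 180625 = 109167 - 3431875 = -3322708$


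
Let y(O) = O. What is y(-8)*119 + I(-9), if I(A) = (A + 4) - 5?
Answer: -962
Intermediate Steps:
I(A) = -1 + A (I(A) = (4 + A) - 5 = -1 + A)
y(-8)*119 + I(-9) = -8*119 + (-1 - 9) = -952 - 10 = -962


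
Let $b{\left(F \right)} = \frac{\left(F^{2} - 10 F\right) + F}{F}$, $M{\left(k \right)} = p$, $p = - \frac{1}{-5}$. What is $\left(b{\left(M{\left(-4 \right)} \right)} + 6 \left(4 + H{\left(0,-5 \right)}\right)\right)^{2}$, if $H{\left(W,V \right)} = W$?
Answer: $\frac{5776}{25} \approx 231.04$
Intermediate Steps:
$p = \frac{1}{5}$ ($p = \left(-1\right) \left(- \frac{1}{5}\right) = \frac{1}{5} \approx 0.2$)
$M{\left(k \right)} = \frac{1}{5}$
$b{\left(F \right)} = \frac{F^{2} - 9 F}{F}$
$\left(b{\left(M{\left(-4 \right)} \right)} + 6 \left(4 + H{\left(0,-5 \right)}\right)\right)^{2} = \left(\left(-9 + \frac{1}{5}\right) + 6 \left(4 + 0\right)\right)^{2} = \left(- \frac{44}{5} + 6 \cdot 4\right)^{2} = \left(- \frac{44}{5} + 24\right)^{2} = \left(\frac{76}{5}\right)^{2} = \frac{5776}{25}$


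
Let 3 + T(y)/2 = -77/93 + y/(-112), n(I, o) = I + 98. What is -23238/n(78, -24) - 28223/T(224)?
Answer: 54595509/23848 ≈ 2289.3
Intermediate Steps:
n(I, o) = 98 + I
T(y) = -712/93 - y/56 (T(y) = -6 + 2*(-77/93 + y/(-112)) = -6 + 2*(-77*1/93 + y*(-1/112)) = -6 + 2*(-77/93 - y/112) = -6 + (-154/93 - y/56) = -712/93 - y/56)
-23238/n(78, -24) - 28223/T(224) = -23238/(98 + 78) - 28223/(-712/93 - 1/56*224) = -23238/176 - 28223/(-712/93 - 4) = -23238*1/176 - 28223/(-1084/93) = -11619/88 - 28223*(-93/1084) = -11619/88 + 2624739/1084 = 54595509/23848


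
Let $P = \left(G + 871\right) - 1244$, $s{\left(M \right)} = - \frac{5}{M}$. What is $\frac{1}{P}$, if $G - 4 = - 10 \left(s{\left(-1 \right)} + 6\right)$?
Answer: $- \frac{1}{479} \approx -0.0020877$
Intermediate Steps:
$G = -106$ ($G = 4 - 10 \left(- \frac{5}{-1} + 6\right) = 4 - 10 \left(\left(-5\right) \left(-1\right) + 6\right) = 4 - 10 \left(5 + 6\right) = 4 - 110 = -106$)
$P = -479$ ($P = \left(-106 + 871\right) - 1244 = 765 - 1244 = -479$)
$\frac{1}{P} = \frac{1}{-479} = - \frac{1}{479}$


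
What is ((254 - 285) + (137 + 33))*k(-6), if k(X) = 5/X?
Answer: -695/6 ≈ -115.83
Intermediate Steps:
((254 - 285) + (137 + 33))*k(-6) = ((254 - 285) + (137 + 33))*(5/(-6)) = (-31 + 170)*(5*(-⅙)) = 139*(-⅚) = -695/6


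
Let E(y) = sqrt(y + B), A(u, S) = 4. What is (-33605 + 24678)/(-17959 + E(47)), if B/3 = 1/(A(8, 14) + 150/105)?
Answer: 6092159734/12255974071 + 8927*sqrt(68666)/12255974071 ≈ 0.49727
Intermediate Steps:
B = 21/38 (B = 3/(4 + 150/105) = 3/(4 + 150*(1/105)) = 3/(4 + 10/7) = 3/(38/7) = 3*(7/38) = 21/38 ≈ 0.55263)
E(y) = sqrt(21/38 + y) (E(y) = sqrt(y + 21/38) = sqrt(21/38 + y))
(-33605 + 24678)/(-17959 + E(47)) = (-33605 + 24678)/(-17959 + sqrt(798 + 1444*47)/38) = -8927/(-17959 + sqrt(798 + 67868)/38) = -8927/(-17959 + sqrt(68666)/38)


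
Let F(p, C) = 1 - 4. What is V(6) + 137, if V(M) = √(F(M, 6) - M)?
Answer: 137 + 3*I ≈ 137.0 + 3.0*I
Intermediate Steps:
F(p, C) = -3
V(M) = √(-3 - M)
V(6) + 137 = √(-3 - 1*6) + 137 = √(-3 - 6) + 137 = √(-9) + 137 = 3*I + 137 = 137 + 3*I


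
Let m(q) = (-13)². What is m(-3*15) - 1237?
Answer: -1068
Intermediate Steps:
m(q) = 169
m(-3*15) - 1237 = 169 - 1237 = -1068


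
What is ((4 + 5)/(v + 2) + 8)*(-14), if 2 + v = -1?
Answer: 14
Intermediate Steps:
v = -3 (v = -2 - 1 = -3)
((4 + 5)/(v + 2) + 8)*(-14) = ((4 + 5)/(-3 + 2) + 8)*(-14) = (9/(-1) + 8)*(-14) = (9*(-1) + 8)*(-14) = (-9 + 8)*(-14) = -1*(-14) = 14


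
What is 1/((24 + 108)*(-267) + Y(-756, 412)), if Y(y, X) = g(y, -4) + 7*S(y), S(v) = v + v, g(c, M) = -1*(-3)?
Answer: -1/45825 ≈ -2.1822e-5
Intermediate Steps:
g(c, M) = 3
S(v) = 2*v
Y(y, X) = 3 + 14*y (Y(y, X) = 3 + 7*(2*y) = 3 + 14*y)
1/((24 + 108)*(-267) + Y(-756, 412)) = 1/((24 + 108)*(-267) + (3 + 14*(-756))) = 1/(132*(-267) + (3 - 10584)) = 1/(-35244 - 10581) = 1/(-45825) = -1/45825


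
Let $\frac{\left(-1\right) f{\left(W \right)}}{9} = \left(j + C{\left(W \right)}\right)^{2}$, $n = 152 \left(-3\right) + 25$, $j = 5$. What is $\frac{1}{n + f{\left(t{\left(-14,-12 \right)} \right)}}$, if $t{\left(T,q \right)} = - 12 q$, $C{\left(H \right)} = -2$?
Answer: $- \frac{1}{512} \approx -0.0019531$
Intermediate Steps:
$n = -431$ ($n = -456 + 25 = -431$)
$f{\left(W \right)} = -81$ ($f{\left(W \right)} = - 9 \left(5 - 2\right)^{2} = - 9 \cdot 3^{2} = \left(-9\right) 9 = -81$)
$\frac{1}{n + f{\left(t{\left(-14,-12 \right)} \right)}} = \frac{1}{-431 - 81} = \frac{1}{-512} = - \frac{1}{512}$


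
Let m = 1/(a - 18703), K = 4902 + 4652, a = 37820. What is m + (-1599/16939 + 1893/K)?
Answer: 24700849991/237984894854 ≈ 0.10379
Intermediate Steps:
K = 9554
m = 1/19117 (m = 1/(37820 - 18703) = 1/19117 ≈ 5.2309e-5)
m + (-1599/16939 + 1893/K) = 1/19117 + (-1599/16939 + 1893/9554) = 1/19117 + (-1599*1/16939 + 1893*(1/9554)) = 1/19117 + (-123/1303 + 1893/9554) = 1/19117 + 1291437/12448862 = 24700849991/237984894854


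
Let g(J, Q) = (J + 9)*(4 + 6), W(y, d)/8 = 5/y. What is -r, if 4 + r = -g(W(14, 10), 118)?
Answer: 858/7 ≈ 122.57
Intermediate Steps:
W(y, d) = 40/y (W(y, d) = 8*(5/y) = 40/y)
g(J, Q) = 90 + 10*J (g(J, Q) = (9 + J)*10 = 90 + 10*J)
r = -858/7 (r = -4 - (90 + 10*(40/14)) = -4 - (90 + 10*(40*(1/14))) = -4 - (90 + 10*(20/7)) = -4 - (90 + 200/7) = -4 - 1*830/7 = -4 - 830/7 = -858/7 ≈ -122.57)
-r = -1*(-858/7) = 858/7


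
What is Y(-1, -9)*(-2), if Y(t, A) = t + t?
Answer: 4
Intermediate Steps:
Y(t, A) = 2*t
Y(-1, -9)*(-2) = (2*(-1))*(-2) = -2*(-2) = 4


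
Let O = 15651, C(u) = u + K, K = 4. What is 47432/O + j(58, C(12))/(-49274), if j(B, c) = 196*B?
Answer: 1079621900/385593687 ≈ 2.7999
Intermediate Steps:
C(u) = 4 + u (C(u) = u + 4 = 4 + u)
47432/O + j(58, C(12))/(-49274) = 47432/15651 + (196*58)/(-49274) = 47432*(1/15651) + 11368*(-1/49274) = 47432/15651 - 5684/24637 = 1079621900/385593687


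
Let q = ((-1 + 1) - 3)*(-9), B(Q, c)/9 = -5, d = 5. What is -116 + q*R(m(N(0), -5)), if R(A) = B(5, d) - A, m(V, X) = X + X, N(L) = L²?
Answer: -1061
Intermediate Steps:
B(Q, c) = -45 (B(Q, c) = 9*(-5) = -45)
m(V, X) = 2*X
R(A) = -45 - A
q = 27 (q = (0 - 3)*(-9) = -3*(-9) = 27)
-116 + q*R(m(N(0), -5)) = -116 + 27*(-45 - 2*(-5)) = -116 + 27*(-45 - 1*(-10)) = -116 + 27*(-45 + 10) = -116 + 27*(-35) = -116 - 945 = -1061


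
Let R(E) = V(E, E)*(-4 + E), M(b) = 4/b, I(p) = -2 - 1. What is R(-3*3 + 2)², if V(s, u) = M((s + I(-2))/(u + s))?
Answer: 94864/25 ≈ 3794.6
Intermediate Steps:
I(p) = -3
V(s, u) = 4*(s + u)/(-3 + s) (V(s, u) = 4/(((s - 3)/(u + s))) = 4/(((-3 + s)/(s + u))) = 4*((s + u)/(-3 + s)) = 4*(s + u)/(-3 + s))
R(E) = 8*E*(-4 + E)/(-3 + E) (R(E) = (4*(E + E)/(-3 + E))*(-4 + E) = (4*(2*E)/(-3 + E))*(-4 + E) = (8*E/(-3 + E))*(-4 + E) = 8*E*(-4 + E)/(-3 + E))
R(-3*3 + 2)² = (8*(-3*3 + 2)*(-4 + (-3*3 + 2))/(-3 + (-3*3 + 2)))² = (8*(-9 + 2)*(-4 + (-9 + 2))/(-3 + (-9 + 2)))² = (8*(-7)*(-4 - 7)/(-3 - 7))² = (8*(-7)*(-11)/(-10))² = (8*(-7)*(-⅒)*(-11))² = (-308/5)² = 94864/25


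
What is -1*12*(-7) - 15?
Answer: 69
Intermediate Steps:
-1*12*(-7) - 15 = -12*(-7) - 15 = 84 - 15 = 69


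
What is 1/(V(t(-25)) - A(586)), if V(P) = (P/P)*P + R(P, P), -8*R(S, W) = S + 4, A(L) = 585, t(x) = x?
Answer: -8/4859 ≈ -0.0016464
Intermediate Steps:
R(S, W) = -½ - S/8 (R(S, W) = -(S + 4)/8 = -(4 + S)/8 = -½ - S/8)
V(P) = -½ + 7*P/8 (V(P) = (P/P)*P + (-½ - P/8) = 1*P + (-½ - P/8) = P + (-½ - P/8) = -½ + 7*P/8)
1/(V(t(-25)) - A(586)) = 1/((-½ + (7/8)*(-25)) - 1*585) = 1/((-½ - 175/8) - 585) = 1/(-179/8 - 585) = 1/(-4859/8) = -8/4859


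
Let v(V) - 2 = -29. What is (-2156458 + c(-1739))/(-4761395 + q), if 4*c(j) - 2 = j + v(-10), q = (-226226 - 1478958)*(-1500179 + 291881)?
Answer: -2156899/2060365655437 ≈ -1.0469e-6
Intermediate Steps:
v(V) = -27 (v(V) = 2 - 29 = -27)
q = 2060370416832 (q = -1705184*(-1208298) = 2060370416832)
c(j) = -25/4 + j/4 (c(j) = ½ + (j - 27)/4 = ½ + (-27 + j)/4 = ½ + (-27/4 + j/4) = -25/4 + j/4)
(-2156458 + c(-1739))/(-4761395 + q) = (-2156458 + (-25/4 + (¼)*(-1739)))/(-4761395 + 2060370416832) = (-2156458 + (-25/4 - 1739/4))/2060365655437 = (-2156458 - 441)*(1/2060365655437) = -2156899*1/2060365655437 = -2156899/2060365655437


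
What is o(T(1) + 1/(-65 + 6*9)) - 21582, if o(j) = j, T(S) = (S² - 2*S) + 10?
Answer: -237304/11 ≈ -21573.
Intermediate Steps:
T(S) = 10 + S² - 2*S
o(T(1) + 1/(-65 + 6*9)) - 21582 = ((10 + 1² - 2*1) + 1/(-65 + 6*9)) - 21582 = ((10 + 1 - 2) + 1/(-65 + 54)) - 21582 = (9 + 1/(-11)) - 21582 = (9 - 1/11) - 21582 = 98/11 - 21582 = -237304/11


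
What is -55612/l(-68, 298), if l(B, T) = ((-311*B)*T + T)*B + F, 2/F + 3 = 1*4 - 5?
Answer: 111224/857126673 ≈ 0.00012976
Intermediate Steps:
F = -½ (F = 2/(-3 + (1*4 - 5)) = 2/(-3 + (4 - 5)) = 2/(-3 - 1) = 2/(-4) = 2*(-¼) = -½ ≈ -0.50000)
l(B, T) = -½ + B*(T - 311*B*T) (l(B, T) = ((-311*B)*T + T)*B - ½ = (-311*B*T + T)*B - ½ = (T - 311*B*T)*B - ½ = B*(T - 311*B*T) - ½ = -½ + B*(T - 311*B*T))
-55612/l(-68, 298) = -55612/(-½ - 68*298 - 311*298*(-68)²) = -55612/(-½ - 20264 - 311*298*4624) = -55612/(-½ - 20264 - 428543072) = -55612/(-857126673/2) = -55612*(-2/857126673) = 111224/857126673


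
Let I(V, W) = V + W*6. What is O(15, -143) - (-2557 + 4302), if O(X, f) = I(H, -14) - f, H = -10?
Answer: -1696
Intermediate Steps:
I(V, W) = V + 6*W
O(X, f) = -94 - f (O(X, f) = (-10 + 6*(-14)) - f = (-10 - 84) - f = -94 - f)
O(15, -143) - (-2557 + 4302) = (-94 - 1*(-143)) - (-2557 + 4302) = (-94 + 143) - 1*1745 = 49 - 1745 = -1696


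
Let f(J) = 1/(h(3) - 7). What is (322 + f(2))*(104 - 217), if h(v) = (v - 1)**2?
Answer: -109045/3 ≈ -36348.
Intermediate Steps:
h(v) = (-1 + v)**2
f(J) = -1/3 (f(J) = 1/((-1 + 3)**2 - 7) = 1/(2**2 - 7) = 1/(4 - 7) = 1/(-3) = -1/3)
(322 + f(2))*(104 - 217) = (322 - 1/3)*(104 - 217) = (965/3)*(-113) = -109045/3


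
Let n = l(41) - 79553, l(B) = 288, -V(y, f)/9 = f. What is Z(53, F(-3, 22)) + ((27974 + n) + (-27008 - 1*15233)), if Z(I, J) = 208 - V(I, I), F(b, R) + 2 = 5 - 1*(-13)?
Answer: -92847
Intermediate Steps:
F(b, R) = 16 (F(b, R) = -2 + (5 - 1*(-13)) = -2 + (5 + 13) = -2 + 18 = 16)
V(y, f) = -9*f
n = -79265 (n = 288 - 79553 = -79265)
Z(I, J) = 208 + 9*I (Z(I, J) = 208 - (-9)*I = 208 + 9*I)
Z(53, F(-3, 22)) + ((27974 + n) + (-27008 - 1*15233)) = (208 + 9*53) + ((27974 - 79265) + (-27008 - 1*15233)) = (208 + 477) + (-51291 + (-27008 - 15233)) = 685 + (-51291 - 42241) = 685 - 93532 = -92847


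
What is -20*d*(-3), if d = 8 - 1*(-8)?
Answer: 960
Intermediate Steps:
d = 16 (d = 8 + 8 = 16)
-20*d*(-3) = -20*16*(-3) = -320*(-3) = 960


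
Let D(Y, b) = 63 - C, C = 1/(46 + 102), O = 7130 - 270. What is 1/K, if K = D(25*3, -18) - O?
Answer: -148/1005957 ≈ -0.00014712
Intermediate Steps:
O = 6860
C = 1/148 ≈ 0.0067568
D(Y, b) = 9323/148 (D(Y, b) = 63 - 1*1/148 = 63 - 1/148 = 9323/148)
K = -1005957/148 (K = 9323/148 - 1*6860 = 9323/148 - 6860 = -1005957/148 ≈ -6797.0)
1/K = 1/(-1005957/148) = -148/1005957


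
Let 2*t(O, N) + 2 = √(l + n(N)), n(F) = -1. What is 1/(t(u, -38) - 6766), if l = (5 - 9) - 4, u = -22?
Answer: -27068/183169165 - 6*I/183169165 ≈ -0.00014778 - 3.2757e-8*I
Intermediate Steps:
l = -8 (l = -4 - 4 = -8)
t(O, N) = -1 + 3*I/2 (t(O, N) = -1 + √(-8 - 1)/2 = -1 + √(-9)/2 = -1 + (3*I)/2 = -1 + 3*I/2)
1/(t(u, -38) - 6766) = 1/((-1 + 3*I/2) - 6766) = 1/(-6767 + 3*I/2) = 4*(-6767 - 3*I/2)/183169165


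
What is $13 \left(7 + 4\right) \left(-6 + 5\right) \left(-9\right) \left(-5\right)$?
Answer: $-6435$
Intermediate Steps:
$13 \left(7 + 4\right) \left(-6 + 5\right) \left(-9\right) \left(-5\right) = 13 \cdot 11 \left(-1\right) \left(-9\right) \left(-5\right) = 13 \left(-11\right) \left(-9\right) \left(-5\right) = 13 \cdot 99 \left(-5\right) = 13 \left(-495\right) = -6435$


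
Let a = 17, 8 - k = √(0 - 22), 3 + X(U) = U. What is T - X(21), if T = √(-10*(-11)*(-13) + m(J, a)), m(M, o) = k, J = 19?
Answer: -18 + √(-1422 - I*√22) ≈ -17.938 - 37.709*I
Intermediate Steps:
X(U) = -3 + U
k = 8 - I*√22 (k = 8 - √(0 - 22) = 8 - √(-22) = 8 - I*√22 ≈ 8.0 - 4.6904*I)
m(M, o) = 8 - I*√22
T = √(-1422 - I*√22) (T = √(-10*(-11)*(-13) + (8 - I*√22)) = √(110*(-13) + (8 - I*√22)) = √(-1430 + (8 - I*√22)) = √(-1422 - I*√22) ≈ 0.0622 - 37.709*I)
T - X(21) = √(-1422 - I*√22) - (-3 + 21) = √(-1422 - I*√22) - 1*18 = √(-1422 - I*√22) - 18 = -18 + √(-1422 - I*√22)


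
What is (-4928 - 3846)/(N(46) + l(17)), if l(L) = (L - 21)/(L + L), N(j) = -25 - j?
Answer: 149158/1209 ≈ 123.37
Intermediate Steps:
l(L) = (-21 + L)/(2*L) (l(L) = (-21 + L)/((2*L)) = (-21 + L)*(1/(2*L)) = (-21 + L)/(2*L))
(-4928 - 3846)/(N(46) + l(17)) = (-4928 - 3846)/((-25 - 1*46) + (½)*(-21 + 17)/17) = -8774/((-25 - 46) + (½)*(1/17)*(-4)) = -8774/(-71 - 2/17) = -8774/(-1209/17) = -8774*(-17/1209) = 149158/1209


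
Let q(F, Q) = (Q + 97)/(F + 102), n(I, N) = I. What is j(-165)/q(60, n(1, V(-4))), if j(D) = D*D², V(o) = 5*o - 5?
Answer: -363862125/49 ≈ -7.4258e+6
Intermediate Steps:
V(o) = -5 + 5*o
j(D) = D³
q(F, Q) = (97 + Q)/(102 + F)
j(-165)/q(60, n(1, V(-4))) = (-165)³/(((97 + 1)/(102 + 60))) = -4492125/(98/162) = -4492125/((1/162)*98) = -4492125/49/81 = -4492125*81/49 = -363862125/49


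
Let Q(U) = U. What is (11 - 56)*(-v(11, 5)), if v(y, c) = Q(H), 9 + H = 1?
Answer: -360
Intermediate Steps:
H = -8 (H = -9 + 1 = -8)
v(y, c) = -8
(11 - 56)*(-v(11, 5)) = (11 - 56)*(-1*(-8)) = -45*8 = -360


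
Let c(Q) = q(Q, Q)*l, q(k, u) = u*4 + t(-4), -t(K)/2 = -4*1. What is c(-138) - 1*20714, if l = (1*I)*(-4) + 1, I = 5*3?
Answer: 11382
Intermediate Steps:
I = 15
t(K) = 8 (t(K) = -(-8) = -2*(-4) = 8)
q(k, u) = 8 + 4*u (q(k, u) = u*4 + 8 = 4*u + 8 = 8 + 4*u)
l = -59 (l = (1*15)*(-4) + 1 = 15*(-4) + 1 = -60 + 1 = -59)
c(Q) = -472 - 236*Q (c(Q) = (8 + 4*Q)*(-59) = -472 - 236*Q)
c(-138) - 1*20714 = (-472 - 236*(-138)) - 1*20714 = (-472 + 32568) - 20714 = 32096 - 20714 = 11382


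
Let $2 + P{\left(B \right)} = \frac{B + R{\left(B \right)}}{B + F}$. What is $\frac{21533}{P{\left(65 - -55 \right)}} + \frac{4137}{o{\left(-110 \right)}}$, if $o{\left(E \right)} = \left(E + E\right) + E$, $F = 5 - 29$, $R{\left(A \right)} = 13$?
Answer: $- \frac{227469841}{6490} \approx -35049.0$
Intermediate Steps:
$F = -24$ ($F = 5 - 29 = -24$)
$o{\left(E \right)} = 3 E$ ($o{\left(E \right)} = 2 E + E = 3 E$)
$P{\left(B \right)} = -2 + \frac{13 + B}{-24 + B}$ ($P{\left(B \right)} = -2 + \frac{B + 13}{B - 24} = -2 + \frac{13 + B}{-24 + B}$)
$\frac{21533}{P{\left(65 - -55 \right)}} + \frac{4137}{o{\left(-110 \right)}} = \frac{21533}{\frac{1}{-24 + \left(65 - -55\right)} \left(61 - \left(65 - -55\right)\right)} + \frac{4137}{3 \left(-110\right)} = \frac{21533}{\frac{1}{-24 + \left(65 + 55\right)} \left(61 - \left(65 + 55\right)\right)} + \frac{4137}{-330} = \frac{21533}{\frac{1}{-24 + 120} \left(61 - 120\right)} + 4137 \left(- \frac{1}{330}\right) = \frac{21533}{\frac{1}{96} \left(61 - 120\right)} - \frac{1379}{110} = \frac{21533}{\frac{1}{96} \left(-59\right)} - \frac{1379}{110} = \frac{21533}{- \frac{59}{96}} - \frac{1379}{110} = 21533 \left(- \frac{96}{59}\right) - \frac{1379}{110} = - \frac{2067168}{59} - \frac{1379}{110} = - \frac{227469841}{6490}$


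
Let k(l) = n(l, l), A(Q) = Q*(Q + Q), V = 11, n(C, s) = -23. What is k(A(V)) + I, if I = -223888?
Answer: -223911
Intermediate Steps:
A(Q) = 2*Q² (A(Q) = Q*(2*Q) = 2*Q²)
k(l) = -23
k(A(V)) + I = -23 - 223888 = -223911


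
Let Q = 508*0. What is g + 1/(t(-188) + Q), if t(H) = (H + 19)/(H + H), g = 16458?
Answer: 2781778/169 ≈ 16460.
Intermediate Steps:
Q = 0
t(H) = (19 + H)/(2*H) (t(H) = (19 + H)/((2*H)) = (19 + H)*(1/(2*H)) = (19 + H)/(2*H))
g + 1/(t(-188) + Q) = 16458 + 1/((½)*(19 - 188)/(-188) + 0) = 16458 + 1/((½)*(-1/188)*(-169) + 0) = 16458 + 1/(169/376 + 0) = 16458 + 1/(169/376) = 16458 + 376/169 = 2781778/169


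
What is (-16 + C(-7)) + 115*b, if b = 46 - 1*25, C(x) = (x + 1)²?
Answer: 2435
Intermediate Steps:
C(x) = (1 + x)²
b = 21 (b = 46 - 25 = 21)
(-16 + C(-7)) + 115*b = (-16 + (1 - 7)²) + 115*21 = (-16 + (-6)²) + 2415 = (-16 + 36) + 2415 = 20 + 2415 = 2435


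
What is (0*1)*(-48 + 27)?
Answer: 0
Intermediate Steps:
(0*1)*(-48 + 27) = 0*(-21) = 0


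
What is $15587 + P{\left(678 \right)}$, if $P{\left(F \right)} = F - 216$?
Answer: $16049$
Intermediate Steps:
$P{\left(F \right)} = -216 + F$
$15587 + P{\left(678 \right)} = 15587 + \left(-216 + 678\right) = 15587 + 462 = 16049$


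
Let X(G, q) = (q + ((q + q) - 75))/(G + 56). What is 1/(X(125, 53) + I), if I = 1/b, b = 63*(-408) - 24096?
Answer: 9013800/4183019 ≈ 2.1549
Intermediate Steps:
b = -49800 (b = -25704 - 24096 = -49800)
I = -1/49800 (I = 1/(-49800) = -1/49800 ≈ -2.0080e-5)
X(G, q) = (-75 + 3*q)/(56 + G) (X(G, q) = (q + (2*q - 75))/(56 + G) = (q + (-75 + 2*q))/(56 + G) = (-75 + 3*q)/(56 + G))
1/(X(125, 53) + I) = 1/(3*(-25 + 53)/(56 + 125) - 1/49800) = 1/(3*28/181 - 1/49800) = 1/(3*(1/181)*28 - 1/49800) = 1/(84/181 - 1/49800) = 1/(4183019/9013800) = 9013800/4183019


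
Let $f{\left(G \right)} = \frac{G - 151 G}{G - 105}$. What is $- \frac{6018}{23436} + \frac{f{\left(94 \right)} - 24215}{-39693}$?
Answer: $\frac{182471407}{568483146} \approx 0.32098$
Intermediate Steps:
$f{\left(G \right)} = - \frac{150 G}{-105 + G}$ ($f{\left(G \right)} = \frac{\left(-150\right) G}{-105 + G} = - \frac{150 G}{-105 + G}$)
$- \frac{6018}{23436} + \frac{f{\left(94 \right)} - 24215}{-39693} = - \frac{6018}{23436} + \frac{\left(-150\right) 94 \frac{1}{-105 + 94} - 24215}{-39693} = \left(-6018\right) \frac{1}{23436} + \left(\left(-150\right) 94 \frac{1}{-11} - 24215\right) \left(- \frac{1}{39693}\right) = - \frac{1003}{3906} + \left(\left(-150\right) 94 \left(- \frac{1}{11}\right) - 24215\right) \left(- \frac{1}{39693}\right) = - \frac{1003}{3906} + \left(\frac{14100}{11} - 24215\right) \left(- \frac{1}{39693}\right) = - \frac{1003}{3906} - - \frac{252265}{436623} = - \frac{1003}{3906} + \frac{252265}{436623} = \frac{182471407}{568483146}$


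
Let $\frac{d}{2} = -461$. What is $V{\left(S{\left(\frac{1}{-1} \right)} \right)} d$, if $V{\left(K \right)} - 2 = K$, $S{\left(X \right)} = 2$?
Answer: $-3688$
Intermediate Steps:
$d = -922$ ($d = 2 \left(-461\right) = -922$)
$V{\left(K \right)} = 2 + K$
$V{\left(S{\left(\frac{1}{-1} \right)} \right)} d = \left(2 + 2\right) \left(-922\right) = 4 \left(-922\right) = -3688$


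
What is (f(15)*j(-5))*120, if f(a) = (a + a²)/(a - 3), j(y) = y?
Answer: -12000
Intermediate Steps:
f(a) = (a + a²)/(-3 + a)
(f(15)*j(-5))*120 = ((15*(1 + 15)/(-3 + 15))*(-5))*120 = ((15*16/12)*(-5))*120 = ((15*(1/12)*16)*(-5))*120 = (20*(-5))*120 = -100*120 = -12000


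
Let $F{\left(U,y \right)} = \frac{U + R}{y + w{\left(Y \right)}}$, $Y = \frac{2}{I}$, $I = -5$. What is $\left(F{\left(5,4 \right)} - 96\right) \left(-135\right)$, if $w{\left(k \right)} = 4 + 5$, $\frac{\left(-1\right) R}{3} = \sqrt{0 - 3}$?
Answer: $\frac{167805}{13} + \frac{405 i \sqrt{3}}{13} \approx 12908.0 + 53.96 i$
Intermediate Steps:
$Y = - \frac{2}{5}$ ($Y = \frac{2}{-5} = 2 \left(- \frac{1}{5}\right) = - \frac{2}{5} \approx -0.4$)
$R = - 3 i \sqrt{3}$ ($R = - 3 \sqrt{0 - 3} = - 3 \sqrt{-3} = - 3 i \sqrt{3} \approx - 5.1962 i$)
$w{\left(k \right)} = 9$
$F{\left(U,y \right)} = \frac{U - 3 i \sqrt{3}}{9 + y}$ ($F{\left(U,y \right)} = \frac{U - 3 i \sqrt{3}}{y + 9} = \frac{U - 3 i \sqrt{3}}{9 + y}$)
$\left(F{\left(5,4 \right)} - 96\right) \left(-135\right) = \left(\frac{5 - 3 i \sqrt{3}}{9 + 4} - 96\right) \left(-135\right) = \left(\frac{5 - 3 i \sqrt{3}}{13} - 96\right) \left(-135\right) = \left(\left(\frac{5}{13} - \frac{3 i \sqrt{3}}{13}\right) - 96\right) \left(-135\right) = \left(- \frac{1243}{13} - \frac{3 i \sqrt{3}}{13}\right) \left(-135\right) = \frac{167805}{13} + \frac{405 i \sqrt{3}}{13}$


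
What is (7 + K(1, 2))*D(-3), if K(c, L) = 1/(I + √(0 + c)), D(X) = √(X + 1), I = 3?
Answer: 29*I*√2/4 ≈ 10.253*I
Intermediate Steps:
D(X) = √(1 + X)
K(c, L) = 1/(3 + √c) (K(c, L) = 1/(3 + √(0 + c)) = 1/(3 + √c))
(7 + K(1, 2))*D(-3) = (7 + 1/(3 + √1))*√(1 - 3) = (7 + 1/(3 + 1))*√(-2) = (7 + 1/4)*(I*√2) = (7 + ¼)*(I*√2) = 29*(I*√2)/4 = 29*I*√2/4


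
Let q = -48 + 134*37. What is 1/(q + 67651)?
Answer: 1/72561 ≈ 1.3782e-5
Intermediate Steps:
q = 4910 (q = -48 + 4958 = 4910)
1/(q + 67651) = 1/(4910 + 67651) = 1/72561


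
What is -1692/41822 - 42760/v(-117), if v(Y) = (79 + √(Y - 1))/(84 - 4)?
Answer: 2*(-423*√118 + 35766207817*I)/(20911*(√118 - 79*I)) ≈ -42498.0 + 5843.6*I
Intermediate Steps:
v(Y) = 79/80 + √(-1 + Y)/80 (v(Y) = (79 + √(-1 + Y))/80 = (79 + √(-1 + Y))*(1/80) = 79/80 + √(-1 + Y)/80)
-1692/41822 - 42760/v(-117) = -1692/41822 - 42760/(79/80 + √(-1 - 117)/80) = -1692*1/41822 - 42760/(79/80 + √(-118)/80) = -846/20911 - 42760/(79/80 + (I*√118)/80) = -846/20911 - 42760/(79/80 + I*√118/80)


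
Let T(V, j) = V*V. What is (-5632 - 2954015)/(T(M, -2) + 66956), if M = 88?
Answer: -986549/24900 ≈ -39.620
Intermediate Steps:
T(V, j) = V**2
(-5632 - 2954015)/(T(M, -2) + 66956) = (-5632 - 2954015)/(88**2 + 66956) = -2959647/(7744 + 66956) = -2959647/74700 = -2959647*1/74700 = -986549/24900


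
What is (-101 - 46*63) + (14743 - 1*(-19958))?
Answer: 31702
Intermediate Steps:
(-101 - 46*63) + (14743 - 1*(-19958)) = (-101 - 2898) + (14743 + 19958) = -2999 + 34701 = 31702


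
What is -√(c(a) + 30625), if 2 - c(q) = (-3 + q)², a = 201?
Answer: -3*I*√953 ≈ -92.612*I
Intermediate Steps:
c(q) = 2 - (-3 + q)²
-√(c(a) + 30625) = -√((2 - (-3 + 201)²) + 30625) = -√((2 - 1*198²) + 30625) = -√((2 - 1*39204) + 30625) = -√((2 - 39204) + 30625) = -√(-39202 + 30625) = -√(-8577) = -3*I*√953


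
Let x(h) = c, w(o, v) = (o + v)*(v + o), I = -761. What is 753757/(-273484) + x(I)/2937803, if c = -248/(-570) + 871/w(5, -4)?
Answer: -631033106910479/228981002960820 ≈ -2.7558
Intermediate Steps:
w(o, v) = (o + v)**2 (w(o, v) = (o + v)*(o + v) = (o + v)**2)
c = 248359/285 (c = -248/(-570) + 871/((5 - 4)**2) = -248*(-1/570) + 871/(1**2) = 124/285 + 871/1 = 124/285 + 871*1 = 124/285 + 871 = 248359/285 ≈ 871.44)
x(h) = 248359/285
753757/(-273484) + x(I)/2937803 = 753757/(-273484) + (248359/285)/2937803 = 753757*(-1/273484) + (248359/285)*(1/2937803) = -753757/273484 + 248359/837273855 = -631033106910479/228981002960820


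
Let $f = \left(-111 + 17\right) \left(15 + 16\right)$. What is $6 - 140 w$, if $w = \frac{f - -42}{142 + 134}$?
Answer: $\frac{100934}{69} \approx 1462.8$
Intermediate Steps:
$f = -2914$ ($f = \left(-94\right) 31 = -2914$)
$w = - \frac{718}{69}$ ($w = \frac{-2914 - -42}{142 + 134} = \frac{-2914 + 42}{276} = \left(-2872\right) \frac{1}{276} = - \frac{718}{69} \approx -10.406$)
$6 - 140 w = 6 - - \frac{100520}{69} = 6 + \frac{100520}{69} = \frac{100934}{69}$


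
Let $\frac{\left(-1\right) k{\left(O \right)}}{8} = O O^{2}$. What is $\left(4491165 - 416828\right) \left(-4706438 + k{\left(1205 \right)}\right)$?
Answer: $-57049793333058606$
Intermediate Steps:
$k{\left(O \right)} = - 8 O^{3}$ ($k{\left(O \right)} = - 8 O O^{2} = - 8 O^{3}$)
$\left(4491165 - 416828\right) \left(-4706438 + k{\left(1205 \right)}\right) = \left(4491165 - 416828\right) \left(-4706438 - 8 \cdot 1205^{3}\right) = 4074337 \left(-4706438 - 13997521000\right) = 4074337 \left(-14002227438\right) = -57049793333058606$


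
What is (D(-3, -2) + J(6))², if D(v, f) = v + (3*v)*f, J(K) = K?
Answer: 441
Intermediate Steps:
D(v, f) = v + 3*f*v
(D(-3, -2) + J(6))² = (-3*(1 + 3*(-2)) + 6)² = (-3*(1 - 6) + 6)² = (-3*(-5) + 6)² = (15 + 6)² = 21² = 441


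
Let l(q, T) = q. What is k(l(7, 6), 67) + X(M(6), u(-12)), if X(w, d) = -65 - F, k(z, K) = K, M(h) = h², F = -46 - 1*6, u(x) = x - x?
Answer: 54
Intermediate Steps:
u(x) = 0
F = -52 (F = -46 - 6 = -52)
X(w, d) = -13 (X(w, d) = -65 - 1*(-52) = -65 + 52 = -13)
k(l(7, 6), 67) + X(M(6), u(-12)) = 67 - 13 = 54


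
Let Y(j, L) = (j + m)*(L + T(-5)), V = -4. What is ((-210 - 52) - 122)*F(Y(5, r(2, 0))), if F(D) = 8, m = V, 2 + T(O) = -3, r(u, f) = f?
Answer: -3072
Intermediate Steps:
T(O) = -5 (T(O) = -2 - 3 = -5)
m = -4
Y(j, L) = (-5 + L)*(-4 + j) (Y(j, L) = (j - 4)*(L - 5) = (-4 + j)*(-5 + L) = (-5 + L)*(-4 + j))
((-210 - 52) - 122)*F(Y(5, r(2, 0))) = ((-210 - 52) - 122)*8 = (-262 - 122)*8 = -384*8 = -3072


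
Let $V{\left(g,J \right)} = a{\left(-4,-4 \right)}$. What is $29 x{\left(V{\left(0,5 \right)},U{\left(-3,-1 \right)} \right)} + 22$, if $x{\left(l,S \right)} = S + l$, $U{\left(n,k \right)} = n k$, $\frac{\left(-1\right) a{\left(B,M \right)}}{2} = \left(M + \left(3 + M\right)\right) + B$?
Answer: $631$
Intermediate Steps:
$a{\left(B,M \right)} = -6 - 4 M - 2 B$ ($a{\left(B,M \right)} = - 2 \left(\left(M + \left(3 + M\right)\right) + B\right) = - 2 \left(\left(3 + 2 M\right) + B\right) = - 2 \left(3 + B + 2 M\right) = -6 - 4 M - 2 B$)
$V{\left(g,J \right)} = 18$ ($V{\left(g,J \right)} = -6 - -16 - -8 = -6 + 16 + 8 = 18$)
$U{\left(n,k \right)} = k n$
$29 x{\left(V{\left(0,5 \right)},U{\left(-3,-1 \right)} \right)} + 22 = 29 \left(\left(-1\right) \left(-3\right) + 18\right) + 22 = 29 \left(3 + 18\right) + 22 = 29 \cdot 21 + 22 = 609 + 22 = 631$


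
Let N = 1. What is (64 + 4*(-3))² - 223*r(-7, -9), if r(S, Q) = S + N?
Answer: 4042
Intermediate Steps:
r(S, Q) = 1 + S (r(S, Q) = S + 1 = 1 + S)
(64 + 4*(-3))² - 223*r(-7, -9) = (64 + 4*(-3))² - 223*(1 - 7) = (64 - 12)² - 223*(-6) = 52² - 1*(-1338) = 2704 + 1338 = 4042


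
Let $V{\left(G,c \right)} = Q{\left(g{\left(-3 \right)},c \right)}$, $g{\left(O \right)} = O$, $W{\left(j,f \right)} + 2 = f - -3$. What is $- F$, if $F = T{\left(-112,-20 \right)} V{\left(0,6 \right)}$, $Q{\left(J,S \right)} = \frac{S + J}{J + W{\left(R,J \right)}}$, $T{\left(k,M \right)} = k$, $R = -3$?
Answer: $- \frac{336}{5} \approx -67.2$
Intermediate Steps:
$W{\left(j,f \right)} = 1 + f$ ($W{\left(j,f \right)} = -2 + \left(f - -3\right) = -2 + \left(f + 3\right) = -2 + \left(3 + f\right) = 1 + f$)
$Q{\left(J,S \right)} = \frac{J + S}{1 + 2 J}$ ($Q{\left(J,S \right)} = \frac{S + J}{J + \left(1 + J\right)} = \frac{J + S}{1 + 2 J}$)
$V{\left(G,c \right)} = \frac{3}{5} - \frac{c}{5}$ ($V{\left(G,c \right)} = \frac{-3 + c}{1 + 2 \left(-3\right)} = \frac{-3 + c}{1 - 6} = \frac{-3 + c}{-5} = - \frac{-3 + c}{5} = \frac{3}{5} - \frac{c}{5}$)
$F = \frac{336}{5}$ ($F = - 112 \left(\frac{3}{5} - \frac{6}{5}\right) = \left(-112\right) \left(- \frac{3}{5}\right) = \frac{336}{5} \approx 67.2$)
$- F = \left(-1\right) \frac{336}{5} = - \frac{336}{5}$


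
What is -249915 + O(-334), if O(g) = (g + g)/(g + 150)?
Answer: -11495923/46 ≈ -2.4991e+5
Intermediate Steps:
O(g) = 2*g/(150 + g) (O(g) = (2*g)/(150 + g) = 2*g/(150 + g))
-249915 + O(-334) = -249915 + 2*(-334)/(150 - 334) = -249915 + 2*(-334)/(-184) = -249915 + 2*(-334)*(-1/184) = -249915 + 167/46 = -11495923/46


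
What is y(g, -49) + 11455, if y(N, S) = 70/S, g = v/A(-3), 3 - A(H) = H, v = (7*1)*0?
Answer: 80175/7 ≈ 11454.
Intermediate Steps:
v = 0 (v = 7*0 = 0)
A(H) = 3 - H
g = 0 (g = 0/(3 - 1*(-3)) = 0/(3 + 3) = 0/6 = 0*(⅙) = 0)
y(g, -49) + 11455 = 70/(-49) + 11455 = 70*(-1/49) + 11455 = -10/7 + 11455 = 80175/7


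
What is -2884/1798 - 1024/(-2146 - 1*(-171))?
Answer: -1927374/1775525 ≈ -1.0855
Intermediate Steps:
-2884/1798 - 1024/(-2146 - 1*(-171)) = -2884*1/1798 - 1024/(-2146 + 171) = -1442/899 - 1024/(-1975) = -1442/899 - 1024*(-1/1975) = -1442/899 + 1024/1975 = -1927374/1775525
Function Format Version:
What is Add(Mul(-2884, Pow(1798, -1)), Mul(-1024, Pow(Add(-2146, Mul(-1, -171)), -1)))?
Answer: Rational(-1927374, 1775525) ≈ -1.0855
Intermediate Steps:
Add(Mul(-2884, Pow(1798, -1)), Mul(-1024, Pow(Add(-2146, Mul(-1, -171)), -1))) = Add(Mul(-2884, Rational(1, 1798)), Mul(-1024, Pow(Add(-2146, 171), -1))) = Add(Rational(-1442, 899), Mul(-1024, Pow(-1975, -1))) = Add(Rational(-1442, 899), Mul(-1024, Rational(-1, 1975))) = Add(Rational(-1442, 899), Rational(1024, 1975)) = Rational(-1927374, 1775525)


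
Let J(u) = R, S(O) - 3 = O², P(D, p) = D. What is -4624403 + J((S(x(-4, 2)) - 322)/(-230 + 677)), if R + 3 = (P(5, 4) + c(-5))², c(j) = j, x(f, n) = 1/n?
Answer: -4624406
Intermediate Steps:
S(O) = 3 + O²
R = -3 (R = -3 + (5 - 5)² = -3 + 0² = -3 + 0 = -3)
J(u) = -3
-4624403 + J((S(x(-4, 2)) - 322)/(-230 + 677)) = -4624403 - 3 = -4624406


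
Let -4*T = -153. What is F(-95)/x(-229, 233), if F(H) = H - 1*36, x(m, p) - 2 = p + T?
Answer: -524/1093 ≈ -0.47941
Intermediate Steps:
T = 153/4 (T = -¼*(-153) = 153/4 ≈ 38.250)
x(m, p) = 161/4 + p (x(m, p) = 2 + (p + 153/4) = 2 + (153/4 + p) = 161/4 + p)
F(H) = -36 + H (F(H) = H - 36 = -36 + H)
F(-95)/x(-229, 233) = (-36 - 95)/(161/4 + 233) = -131/1093/4 = -131*4/1093 = -524/1093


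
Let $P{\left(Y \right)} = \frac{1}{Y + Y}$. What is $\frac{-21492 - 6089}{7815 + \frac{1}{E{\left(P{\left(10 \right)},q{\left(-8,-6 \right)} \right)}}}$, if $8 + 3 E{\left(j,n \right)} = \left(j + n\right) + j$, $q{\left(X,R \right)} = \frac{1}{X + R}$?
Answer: $- \frac{2565033}{726760} \approx -3.5294$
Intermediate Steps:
$q{\left(X,R \right)} = \frac{1}{R + X}$
$P{\left(Y \right)} = \frac{1}{2 Y}$
$E{\left(j,n \right)} = - \frac{8}{3} + \frac{n}{3} + \frac{2 j}{3}$ ($E{\left(j,n \right)} = - \frac{8}{3} + \frac{\left(j + n\right) + j}{3} = - \frac{8}{3} + \frac{n + 2 j}{3} = - \frac{8}{3} + \left(\frac{n}{3} + \frac{2 j}{3}\right) = - \frac{8}{3} + \frac{n}{3} + \frac{2 j}{3}$)
$\frac{-21492 - 6089}{7815 + \frac{1}{E{\left(P{\left(10 \right)},q{\left(-8,-6 \right)} \right)}}} = \frac{-21492 - 6089}{7815 + \frac{1}{- \frac{8}{3} + \frac{1}{3 \left(-6 - 8\right)} + \frac{2 \frac{1}{2 \cdot 10}}{3}}} = - \frac{27581}{7815 + \frac{1}{- \frac{8}{3} + \frac{1}{3 \left(-14\right)} + \frac{2 \cdot \frac{1}{2} \cdot \frac{1}{10}}{3}}} = - \frac{27581}{7815 + \frac{1}{- \frac{8}{3} + \frac{1}{3} \left(- \frac{1}{14}\right) + \frac{2}{3} \cdot \frac{1}{20}}} = - \frac{27581}{7815 + \frac{1}{- \frac{8}{3} - \frac{1}{42} + \frac{1}{30}}} = - \frac{27581}{7815 + \frac{1}{- \frac{93}{35}}} = - \frac{27581}{7815 - \frac{35}{93}} = - \frac{27581}{\frac{726760}{93}} = \left(-27581\right) \frac{93}{726760} = - \frac{2565033}{726760}$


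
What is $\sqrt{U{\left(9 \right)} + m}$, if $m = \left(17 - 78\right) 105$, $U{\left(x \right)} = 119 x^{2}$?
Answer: $7 \sqrt{66} \approx 56.868$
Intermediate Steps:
$m = -6405$ ($m = \left(-61\right) 105 = -6405$)
$\sqrt{U{\left(9 \right)} + m} = \sqrt{119 \cdot 9^{2} - 6405} = \sqrt{119 \cdot 81 - 6405} = \sqrt{9639 - 6405} = \sqrt{3234} = 7 \sqrt{66}$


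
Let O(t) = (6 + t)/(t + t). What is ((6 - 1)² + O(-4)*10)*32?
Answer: 720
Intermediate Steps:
O(t) = (6 + t)/(2*t) (O(t) = (6 + t)/((2*t)) = (6 + t)*(1/(2*t)) = (6 + t)/(2*t))
((6 - 1)² + O(-4)*10)*32 = ((6 - 1)² + ((½)*(6 - 4)/(-4))*10)*32 = (5² + ((½)*(-¼)*2)*10)*32 = (25 - ¼*10)*32 = (25 - 5/2)*32 = (45/2)*32 = 720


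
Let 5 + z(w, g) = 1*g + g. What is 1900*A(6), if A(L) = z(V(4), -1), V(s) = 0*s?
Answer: -13300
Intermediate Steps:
V(s) = 0
z(w, g) = -5 + 2*g (z(w, g) = -5 + (1*g + g) = -5 + (g + g) = -5 + 2*g)
A(L) = -7 (A(L) = -5 + 2*(-1) = -5 - 2 = -7)
1900*A(6) = 1900*(-7) = -13300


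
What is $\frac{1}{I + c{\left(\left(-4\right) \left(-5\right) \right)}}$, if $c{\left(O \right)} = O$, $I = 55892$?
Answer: $\frac{1}{55912} \approx 1.7885 \cdot 10^{-5}$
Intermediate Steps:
$\frac{1}{I + c{\left(\left(-4\right) \left(-5\right) \right)}} = \frac{1}{55892 - -20} = \frac{1}{55892 + 20} = \frac{1}{55912}$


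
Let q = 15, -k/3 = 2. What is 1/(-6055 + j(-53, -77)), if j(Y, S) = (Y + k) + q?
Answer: -1/6099 ≈ -0.00016396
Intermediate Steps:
k = -6 (k = -3*2 = -6)
j(Y, S) = 9 + Y (j(Y, S) = (Y - 6) + 15 = (-6 + Y) + 15 = 9 + Y)
1/(-6055 + j(-53, -77)) = 1/(-6055 + (9 - 53)) = 1/(-6055 - 44) = 1/(-6099) = -1/6099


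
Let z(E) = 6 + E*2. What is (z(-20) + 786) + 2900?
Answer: 3652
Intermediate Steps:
z(E) = 6 + 2*E
(z(-20) + 786) + 2900 = ((6 + 2*(-20)) + 786) + 2900 = ((6 - 40) + 786) + 2900 = (-34 + 786) + 2900 = 752 + 2900 = 3652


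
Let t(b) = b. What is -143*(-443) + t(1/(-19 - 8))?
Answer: 1710422/27 ≈ 63349.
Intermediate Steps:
-143*(-443) + t(1/(-19 - 8)) = -143*(-443) + 1/(-19 - 8) = 63349 + 1/(-27) = 63349 - 1/27 = 1710422/27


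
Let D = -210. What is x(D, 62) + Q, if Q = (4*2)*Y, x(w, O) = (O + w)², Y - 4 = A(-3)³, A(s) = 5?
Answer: 22936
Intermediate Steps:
Y = 129 (Y = 4 + 5³ = 4 + 125 = 129)
Q = 1032 (Q = (4*2)*129 = 8*129 = 1032)
x(D, 62) + Q = (62 - 210)² + 1032 = (-148)² + 1032 = 21904 + 1032 = 22936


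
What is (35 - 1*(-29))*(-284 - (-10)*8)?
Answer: -13056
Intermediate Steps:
(35 - 1*(-29))*(-284 - (-10)*8) = (35 + 29)*(-284 - 1*(-80)) = 64*(-284 + 80) = 64*(-204) = -13056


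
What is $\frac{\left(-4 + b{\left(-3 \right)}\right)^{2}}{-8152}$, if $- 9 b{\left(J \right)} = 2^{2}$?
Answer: $- \frac{200}{82539} \approx -0.0024231$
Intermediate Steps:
$b{\left(J \right)} = - \frac{4}{9}$ ($b{\left(J \right)} = - \frac{2^{2}}{9} = \left(- \frac{1}{9}\right) 4 = - \frac{4}{9}$)
$\frac{\left(-4 + b{\left(-3 \right)}\right)^{2}}{-8152} = \frac{\left(-4 - \frac{4}{9}\right)^{2}}{-8152} = \left(- \frac{40}{9}\right)^{2} \left(- \frac{1}{8152}\right) = \frac{1600}{81} \left(- \frac{1}{8152}\right) = - \frac{200}{82539}$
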